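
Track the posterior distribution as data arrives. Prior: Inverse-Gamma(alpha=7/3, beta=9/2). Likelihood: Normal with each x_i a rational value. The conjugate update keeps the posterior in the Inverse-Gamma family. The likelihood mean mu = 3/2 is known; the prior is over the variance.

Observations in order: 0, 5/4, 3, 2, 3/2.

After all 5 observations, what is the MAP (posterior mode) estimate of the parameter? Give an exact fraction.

663/560

obs 1: x=0 → posterior Inverse-Gamma(17/6, 45/8)
obs 2: x=5/4 → posterior Inverse-Gamma(10/3, 181/32)
obs 3: x=3 → posterior Inverse-Gamma(23/6, 217/32)
obs 4: x=2 → posterior Inverse-Gamma(13/3, 221/32)
obs 5: x=3/2 → posterior Inverse-Gamma(29/6, 221/32)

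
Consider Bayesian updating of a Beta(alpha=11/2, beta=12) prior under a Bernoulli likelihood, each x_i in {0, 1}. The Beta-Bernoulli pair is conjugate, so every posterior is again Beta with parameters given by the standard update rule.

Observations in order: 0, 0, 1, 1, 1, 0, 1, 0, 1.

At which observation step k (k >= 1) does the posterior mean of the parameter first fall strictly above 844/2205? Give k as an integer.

obs 1: x=0 → posterior Beta(11/2, 13)
obs 2: x=0 → posterior Beta(11/2, 14)
obs 3: x=1 → posterior Beta(13/2, 14)
obs 4: x=1 → posterior Beta(15/2, 14)
obs 5: x=1 → posterior Beta(17/2, 14)
obs 6: x=0 → posterior Beta(17/2, 15)
obs 7: x=1 → posterior Beta(19/2, 15)
obs 8: x=0 → posterior Beta(19/2, 16)
obs 9: x=1 → posterior Beta(21/2, 16)

k = 7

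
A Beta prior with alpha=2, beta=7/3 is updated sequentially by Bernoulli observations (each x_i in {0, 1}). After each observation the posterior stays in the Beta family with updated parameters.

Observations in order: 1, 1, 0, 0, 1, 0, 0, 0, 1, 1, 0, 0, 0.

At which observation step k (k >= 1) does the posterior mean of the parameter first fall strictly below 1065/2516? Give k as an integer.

obs 1: x=1 → posterior Beta(3, 7/3)
obs 2: x=1 → posterior Beta(4, 7/3)
obs 3: x=0 → posterior Beta(4, 10/3)
obs 4: x=0 → posterior Beta(4, 13/3)
obs 5: x=1 → posterior Beta(5, 13/3)
obs 6: x=0 → posterior Beta(5, 16/3)
obs 7: x=0 → posterior Beta(5, 19/3)
obs 8: x=0 → posterior Beta(5, 22/3)
obs 9: x=1 → posterior Beta(6, 22/3)
obs 10: x=1 → posterior Beta(7, 22/3)
obs 11: x=0 → posterior Beta(7, 25/3)
obs 12: x=0 → posterior Beta(7, 28/3)
obs 13: x=0 → posterior Beta(7, 31/3)

k = 8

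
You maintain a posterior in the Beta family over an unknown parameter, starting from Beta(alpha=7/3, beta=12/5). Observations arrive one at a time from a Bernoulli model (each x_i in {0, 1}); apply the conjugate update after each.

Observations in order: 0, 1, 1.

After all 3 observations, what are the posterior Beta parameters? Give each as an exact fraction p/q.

alpha=13/3, beta=17/5

obs 1: x=0 → posterior Beta(7/3, 17/5)
obs 2: x=1 → posterior Beta(10/3, 17/5)
obs 3: x=1 → posterior Beta(13/3, 17/5)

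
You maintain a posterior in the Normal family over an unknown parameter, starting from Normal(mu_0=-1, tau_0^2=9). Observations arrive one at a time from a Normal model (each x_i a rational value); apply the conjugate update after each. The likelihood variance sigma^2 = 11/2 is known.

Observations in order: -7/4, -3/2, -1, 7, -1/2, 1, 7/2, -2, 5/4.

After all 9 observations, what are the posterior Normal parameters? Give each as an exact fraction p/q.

obs 1: x=-7/4 → posterior Normal(-85/58, 99/29)
obs 2: x=-3/2 → posterior Normal(-139/94, 99/47)
obs 3: x=-1 → posterior Normal(-35/26, 99/65)
obs 4: x=7 → posterior Normal(77/166, 99/83)
obs 5: x=-1/2 → posterior Normal(59/202, 99/101)
obs 6: x=1 → posterior Normal(95/238, 99/119)
obs 7: x=7/2 → posterior Normal(221/274, 99/137)
obs 8: x=-2 → posterior Normal(149/310, 99/155)
obs 9: x=5/4 → posterior Normal(97/173, 99/173)

mu_0=97/173, tau_0^2=99/173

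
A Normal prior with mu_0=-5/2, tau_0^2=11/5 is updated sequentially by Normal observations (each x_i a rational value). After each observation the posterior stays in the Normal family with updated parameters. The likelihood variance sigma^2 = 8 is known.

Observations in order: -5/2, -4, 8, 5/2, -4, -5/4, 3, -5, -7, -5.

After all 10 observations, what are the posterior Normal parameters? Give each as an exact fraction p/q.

mu_0=-357/200, tau_0^2=44/75

obs 1: x=-5/2 → posterior Normal(-5/2, 88/51)
obs 2: x=-4 → posterior Normal(-343/124, 44/31)
obs 3: x=8 → posterior Normal(-167/146, 88/73)
obs 4: x=5/2 → posterior Normal(-2/3, 22/21)
obs 5: x=-4 → posterior Normal(-20/19, 88/95)
obs 6: x=-5/4 → posterior Normal(-455/424, 44/53)
obs 7: x=3 → posterior Normal(-323/468, 88/117)
obs 8: x=-5 → posterior Normal(-543/512, 11/16)
obs 9: x=-7 → posterior Normal(-851/556, 88/139)
obs 10: x=-5 → posterior Normal(-357/200, 44/75)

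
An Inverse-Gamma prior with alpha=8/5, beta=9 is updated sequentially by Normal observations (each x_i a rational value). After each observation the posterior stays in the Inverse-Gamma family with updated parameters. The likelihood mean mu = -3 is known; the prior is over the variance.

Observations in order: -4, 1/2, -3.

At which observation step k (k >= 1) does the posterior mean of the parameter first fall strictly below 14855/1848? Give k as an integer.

obs 1: x=-4 → posterior Inverse-Gamma(21/10, 19/2)
obs 2: x=1/2 → posterior Inverse-Gamma(13/5, 125/8)
obs 3: x=-3 → posterior Inverse-Gamma(31/10, 125/8)

k = 3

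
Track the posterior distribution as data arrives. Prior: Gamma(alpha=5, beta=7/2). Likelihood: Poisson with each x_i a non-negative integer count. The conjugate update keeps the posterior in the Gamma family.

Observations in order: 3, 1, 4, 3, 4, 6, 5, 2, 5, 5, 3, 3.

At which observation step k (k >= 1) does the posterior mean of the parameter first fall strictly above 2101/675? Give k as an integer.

k = 10

obs 1: x=3 → posterior Gamma(8, 9/2)
obs 2: x=1 → posterior Gamma(9, 11/2)
obs 3: x=4 → posterior Gamma(13, 13/2)
obs 4: x=3 → posterior Gamma(16, 15/2)
obs 5: x=4 → posterior Gamma(20, 17/2)
obs 6: x=6 → posterior Gamma(26, 19/2)
obs 7: x=5 → posterior Gamma(31, 21/2)
obs 8: x=2 → posterior Gamma(33, 23/2)
obs 9: x=5 → posterior Gamma(38, 25/2)
obs 10: x=5 → posterior Gamma(43, 27/2)
obs 11: x=3 → posterior Gamma(46, 29/2)
obs 12: x=3 → posterior Gamma(49, 31/2)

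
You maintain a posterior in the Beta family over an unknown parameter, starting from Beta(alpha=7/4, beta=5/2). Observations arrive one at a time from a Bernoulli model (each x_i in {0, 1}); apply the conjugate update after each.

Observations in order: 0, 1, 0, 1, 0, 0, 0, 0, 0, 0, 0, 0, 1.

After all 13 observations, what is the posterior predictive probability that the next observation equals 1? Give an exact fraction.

obs 1: x=0 → posterior Beta(7/4, 7/2)
obs 2: x=1 → posterior Beta(11/4, 7/2)
obs 3: x=0 → posterior Beta(11/4, 9/2)
obs 4: x=1 → posterior Beta(15/4, 9/2)
obs 5: x=0 → posterior Beta(15/4, 11/2)
obs 6: x=0 → posterior Beta(15/4, 13/2)
obs 7: x=0 → posterior Beta(15/4, 15/2)
obs 8: x=0 → posterior Beta(15/4, 17/2)
obs 9: x=0 → posterior Beta(15/4, 19/2)
obs 10: x=0 → posterior Beta(15/4, 21/2)
obs 11: x=0 → posterior Beta(15/4, 23/2)
obs 12: x=0 → posterior Beta(15/4, 25/2)
obs 13: x=1 → posterior Beta(19/4, 25/2)

19/69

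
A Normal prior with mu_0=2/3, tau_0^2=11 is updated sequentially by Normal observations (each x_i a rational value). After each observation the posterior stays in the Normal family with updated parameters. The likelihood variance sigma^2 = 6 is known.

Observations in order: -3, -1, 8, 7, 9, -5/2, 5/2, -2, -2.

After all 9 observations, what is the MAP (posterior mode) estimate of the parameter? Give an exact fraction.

obs 1: x=-3 → posterior Normal(-29/17, 66/17)
obs 2: x=-1 → posterior Normal(-10/7, 33/14)
obs 3: x=8 → posterior Normal(16/13, 22/13)
obs 4: x=7 → posterior Normal(5/2, 33/25)
obs 5: x=9 → posterior Normal(224/61, 66/61)
obs 6: x=-5/2 → posterior Normal(131/48, 11/12)
obs 7: x=5/2 → posterior Normal(224/83, 66/83)
obs 8: x=-2 → posterior Normal(101/47, 33/47)
obs 9: x=-2 → posterior Normal(12/7, 22/35)

12/7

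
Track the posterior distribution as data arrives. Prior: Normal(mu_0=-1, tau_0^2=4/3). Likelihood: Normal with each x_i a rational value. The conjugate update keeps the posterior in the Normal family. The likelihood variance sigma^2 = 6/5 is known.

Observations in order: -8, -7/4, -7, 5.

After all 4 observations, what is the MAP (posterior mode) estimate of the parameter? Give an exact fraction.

-253/98

obs 1: x=-8 → posterior Normal(-89/19, 12/19)
obs 2: x=-7/4 → posterior Normal(-213/58, 12/29)
obs 3: x=-7 → posterior Normal(-353/78, 4/13)
obs 4: x=5 → posterior Normal(-253/98, 12/49)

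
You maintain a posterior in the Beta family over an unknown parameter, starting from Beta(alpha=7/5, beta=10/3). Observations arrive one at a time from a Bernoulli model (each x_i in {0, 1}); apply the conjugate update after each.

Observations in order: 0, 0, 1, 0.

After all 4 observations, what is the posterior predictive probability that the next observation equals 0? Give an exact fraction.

95/131

obs 1: x=0 → posterior Beta(7/5, 13/3)
obs 2: x=0 → posterior Beta(7/5, 16/3)
obs 3: x=1 → posterior Beta(12/5, 16/3)
obs 4: x=0 → posterior Beta(12/5, 19/3)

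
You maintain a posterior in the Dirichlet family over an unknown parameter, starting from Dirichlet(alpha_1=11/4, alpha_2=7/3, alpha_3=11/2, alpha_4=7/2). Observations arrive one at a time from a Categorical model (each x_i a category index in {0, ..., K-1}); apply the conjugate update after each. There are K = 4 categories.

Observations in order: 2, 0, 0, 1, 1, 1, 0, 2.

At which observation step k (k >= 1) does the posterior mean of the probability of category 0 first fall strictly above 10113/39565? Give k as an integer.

k = 3

obs 1: x=2 → posterior Dirichlet(11/4, 7/3, 13/2, 7/2)
obs 2: x=0 → posterior Dirichlet(15/4, 7/3, 13/2, 7/2)
obs 3: x=0 → posterior Dirichlet(19/4, 7/3, 13/2, 7/2)
obs 4: x=1 → posterior Dirichlet(19/4, 10/3, 13/2, 7/2)
obs 5: x=1 → posterior Dirichlet(19/4, 13/3, 13/2, 7/2)
obs 6: x=1 → posterior Dirichlet(19/4, 16/3, 13/2, 7/2)
obs 7: x=0 → posterior Dirichlet(23/4, 16/3, 13/2, 7/2)
obs 8: x=2 → posterior Dirichlet(23/4, 16/3, 15/2, 7/2)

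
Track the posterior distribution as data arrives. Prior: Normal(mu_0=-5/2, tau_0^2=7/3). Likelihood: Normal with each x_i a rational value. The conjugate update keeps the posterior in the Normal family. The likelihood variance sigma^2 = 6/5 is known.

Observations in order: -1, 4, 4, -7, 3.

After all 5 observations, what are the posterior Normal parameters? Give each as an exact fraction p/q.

mu_0=60/193, tau_0^2=42/193

obs 1: x=-1 → posterior Normal(-80/53, 42/53)
obs 2: x=4 → posterior Normal(15/22, 21/44)
obs 3: x=4 → posterior Normal(200/123, 14/41)
obs 4: x=-7 → posterior Normal(-45/158, 21/79)
obs 5: x=3 → posterior Normal(60/193, 42/193)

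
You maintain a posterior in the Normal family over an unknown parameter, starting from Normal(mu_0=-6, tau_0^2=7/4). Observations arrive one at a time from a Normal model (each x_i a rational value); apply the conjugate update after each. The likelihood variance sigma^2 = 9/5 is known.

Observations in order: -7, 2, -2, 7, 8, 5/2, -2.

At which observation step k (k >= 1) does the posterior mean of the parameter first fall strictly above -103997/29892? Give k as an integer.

k = 3

obs 1: x=-7 → posterior Normal(-461/71, 63/71)
obs 2: x=2 → posterior Normal(-391/106, 63/106)
obs 3: x=-2 → posterior Normal(-461/141, 21/47)
obs 4: x=7 → posterior Normal(-27/22, 63/176)
obs 5: x=8 → posterior Normal(64/211, 63/211)
obs 6: x=5/2 → posterior Normal(101/164, 21/82)
obs 7: x=-2 → posterior Normal(163/562, 63/281)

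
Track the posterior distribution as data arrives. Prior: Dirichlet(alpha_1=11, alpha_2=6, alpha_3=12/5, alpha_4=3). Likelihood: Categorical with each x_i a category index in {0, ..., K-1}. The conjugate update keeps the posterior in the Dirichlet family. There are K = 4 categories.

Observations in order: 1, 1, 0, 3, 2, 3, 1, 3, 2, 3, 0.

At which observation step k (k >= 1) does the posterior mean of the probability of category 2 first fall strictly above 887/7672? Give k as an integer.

k = 5

obs 1: x=1 → posterior Dirichlet(11, 7, 12/5, 3)
obs 2: x=1 → posterior Dirichlet(11, 8, 12/5, 3)
obs 3: x=0 → posterior Dirichlet(12, 8, 12/5, 3)
obs 4: x=3 → posterior Dirichlet(12, 8, 12/5, 4)
obs 5: x=2 → posterior Dirichlet(12, 8, 17/5, 4)
obs 6: x=3 → posterior Dirichlet(12, 8, 17/5, 5)
obs 7: x=1 → posterior Dirichlet(12, 9, 17/5, 5)
obs 8: x=3 → posterior Dirichlet(12, 9, 17/5, 6)
obs 9: x=2 → posterior Dirichlet(12, 9, 22/5, 6)
obs 10: x=3 → posterior Dirichlet(12, 9, 22/5, 7)
obs 11: x=0 → posterior Dirichlet(13, 9, 22/5, 7)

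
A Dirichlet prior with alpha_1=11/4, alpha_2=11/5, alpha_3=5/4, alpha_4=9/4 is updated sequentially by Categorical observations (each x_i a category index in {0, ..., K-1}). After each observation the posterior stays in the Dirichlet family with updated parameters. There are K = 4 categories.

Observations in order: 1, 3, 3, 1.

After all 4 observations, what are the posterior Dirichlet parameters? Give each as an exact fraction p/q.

alpha_1=11/4, alpha_2=21/5, alpha_3=5/4, alpha_4=17/4

obs 1: x=1 → posterior Dirichlet(11/4, 16/5, 5/4, 9/4)
obs 2: x=3 → posterior Dirichlet(11/4, 16/5, 5/4, 13/4)
obs 3: x=3 → posterior Dirichlet(11/4, 16/5, 5/4, 17/4)
obs 4: x=1 → posterior Dirichlet(11/4, 21/5, 5/4, 17/4)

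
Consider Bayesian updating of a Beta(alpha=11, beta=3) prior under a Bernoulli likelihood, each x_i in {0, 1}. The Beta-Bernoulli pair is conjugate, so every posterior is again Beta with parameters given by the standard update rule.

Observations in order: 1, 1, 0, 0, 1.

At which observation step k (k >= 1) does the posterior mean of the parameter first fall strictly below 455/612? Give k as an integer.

k = 4

obs 1: x=1 → posterior Beta(12, 3)
obs 2: x=1 → posterior Beta(13, 3)
obs 3: x=0 → posterior Beta(13, 4)
obs 4: x=0 → posterior Beta(13, 5)
obs 5: x=1 → posterior Beta(14, 5)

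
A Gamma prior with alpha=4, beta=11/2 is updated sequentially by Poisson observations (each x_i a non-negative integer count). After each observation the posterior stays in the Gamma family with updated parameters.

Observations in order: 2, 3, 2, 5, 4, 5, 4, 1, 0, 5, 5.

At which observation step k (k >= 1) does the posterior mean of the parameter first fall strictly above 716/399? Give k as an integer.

obs 1: x=2 → posterior Gamma(6, 13/2)
obs 2: x=3 → posterior Gamma(9, 15/2)
obs 3: x=2 → posterior Gamma(11, 17/2)
obs 4: x=5 → posterior Gamma(16, 19/2)
obs 5: x=4 → posterior Gamma(20, 21/2)
obs 6: x=5 → posterior Gamma(25, 23/2)
obs 7: x=4 → posterior Gamma(29, 25/2)
obs 8: x=1 → posterior Gamma(30, 27/2)
obs 9: x=0 → posterior Gamma(30, 29/2)
obs 10: x=5 → posterior Gamma(35, 31/2)
obs 11: x=5 → posterior Gamma(40, 33/2)

k = 5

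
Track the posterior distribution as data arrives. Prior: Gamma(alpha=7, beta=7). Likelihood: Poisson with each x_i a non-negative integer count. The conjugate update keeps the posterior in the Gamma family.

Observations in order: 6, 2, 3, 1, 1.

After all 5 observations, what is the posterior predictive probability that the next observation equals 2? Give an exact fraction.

805089598413969775656960/3211838877954855105157369

obs 1: x=6 → posterior Gamma(13, 8)
obs 2: x=2 → posterior Gamma(15, 9)
obs 3: x=3 → posterior Gamma(18, 10)
obs 4: x=1 → posterior Gamma(19, 11)
obs 5: x=1 → posterior Gamma(20, 12)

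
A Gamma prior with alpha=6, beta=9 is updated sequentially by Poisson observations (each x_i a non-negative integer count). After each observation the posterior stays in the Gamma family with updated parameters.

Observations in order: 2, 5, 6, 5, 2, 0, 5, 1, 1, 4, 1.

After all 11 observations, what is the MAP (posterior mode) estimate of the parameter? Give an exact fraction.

obs 1: x=2 → posterior Gamma(8, 10)
obs 2: x=5 → posterior Gamma(13, 11)
obs 3: x=6 → posterior Gamma(19, 12)
obs 4: x=5 → posterior Gamma(24, 13)
obs 5: x=2 → posterior Gamma(26, 14)
obs 6: x=0 → posterior Gamma(26, 15)
obs 7: x=5 → posterior Gamma(31, 16)
obs 8: x=1 → posterior Gamma(32, 17)
obs 9: x=1 → posterior Gamma(33, 18)
obs 10: x=4 → posterior Gamma(37, 19)
obs 11: x=1 → posterior Gamma(38, 20)

37/20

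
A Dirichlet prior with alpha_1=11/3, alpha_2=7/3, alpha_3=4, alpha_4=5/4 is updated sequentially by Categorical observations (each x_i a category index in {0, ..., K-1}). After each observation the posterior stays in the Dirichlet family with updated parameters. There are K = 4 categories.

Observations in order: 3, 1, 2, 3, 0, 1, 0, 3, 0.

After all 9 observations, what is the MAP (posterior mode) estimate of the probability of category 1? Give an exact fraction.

8/39

obs 1: x=3 → posterior Dirichlet(11/3, 7/3, 4, 9/4)
obs 2: x=1 → posterior Dirichlet(11/3, 10/3, 4, 9/4)
obs 3: x=2 → posterior Dirichlet(11/3, 10/3, 5, 9/4)
obs 4: x=3 → posterior Dirichlet(11/3, 10/3, 5, 13/4)
obs 5: x=0 → posterior Dirichlet(14/3, 10/3, 5, 13/4)
obs 6: x=1 → posterior Dirichlet(14/3, 13/3, 5, 13/4)
obs 7: x=0 → posterior Dirichlet(17/3, 13/3, 5, 13/4)
obs 8: x=3 → posterior Dirichlet(17/3, 13/3, 5, 17/4)
obs 9: x=0 → posterior Dirichlet(20/3, 13/3, 5, 17/4)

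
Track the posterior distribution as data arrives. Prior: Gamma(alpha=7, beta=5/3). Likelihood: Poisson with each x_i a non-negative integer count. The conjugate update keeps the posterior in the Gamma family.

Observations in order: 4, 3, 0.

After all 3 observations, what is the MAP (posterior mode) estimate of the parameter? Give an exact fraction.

39/14

obs 1: x=4 → posterior Gamma(11, 8/3)
obs 2: x=3 → posterior Gamma(14, 11/3)
obs 3: x=0 → posterior Gamma(14, 14/3)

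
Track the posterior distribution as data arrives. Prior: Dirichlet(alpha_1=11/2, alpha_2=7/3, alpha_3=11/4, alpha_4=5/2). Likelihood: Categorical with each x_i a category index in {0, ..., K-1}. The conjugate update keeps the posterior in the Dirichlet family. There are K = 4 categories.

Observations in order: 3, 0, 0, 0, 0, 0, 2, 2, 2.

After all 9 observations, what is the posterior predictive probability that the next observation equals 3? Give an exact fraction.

obs 1: x=3 → posterior Dirichlet(11/2, 7/3, 11/4, 7/2)
obs 2: x=0 → posterior Dirichlet(13/2, 7/3, 11/4, 7/2)
obs 3: x=0 → posterior Dirichlet(15/2, 7/3, 11/4, 7/2)
obs 4: x=0 → posterior Dirichlet(17/2, 7/3, 11/4, 7/2)
obs 5: x=0 → posterior Dirichlet(19/2, 7/3, 11/4, 7/2)
obs 6: x=0 → posterior Dirichlet(21/2, 7/3, 11/4, 7/2)
obs 7: x=2 → posterior Dirichlet(21/2, 7/3, 15/4, 7/2)
obs 8: x=2 → posterior Dirichlet(21/2, 7/3, 19/4, 7/2)
obs 9: x=2 → posterior Dirichlet(21/2, 7/3, 23/4, 7/2)

42/265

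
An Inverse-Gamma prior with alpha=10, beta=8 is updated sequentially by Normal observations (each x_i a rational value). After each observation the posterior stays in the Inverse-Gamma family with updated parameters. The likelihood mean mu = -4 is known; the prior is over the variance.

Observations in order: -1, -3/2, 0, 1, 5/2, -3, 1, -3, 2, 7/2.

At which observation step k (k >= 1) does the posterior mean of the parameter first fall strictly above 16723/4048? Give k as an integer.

k = 5

obs 1: x=-1 → posterior Inverse-Gamma(21/2, 25/2)
obs 2: x=-3/2 → posterior Inverse-Gamma(11, 125/8)
obs 3: x=0 → posterior Inverse-Gamma(23/2, 189/8)
obs 4: x=1 → posterior Inverse-Gamma(12, 289/8)
obs 5: x=5/2 → posterior Inverse-Gamma(25/2, 229/4)
obs 6: x=-3 → posterior Inverse-Gamma(13, 231/4)
obs 7: x=1 → posterior Inverse-Gamma(27/2, 281/4)
obs 8: x=-3 → posterior Inverse-Gamma(14, 283/4)
obs 9: x=2 → posterior Inverse-Gamma(29/2, 355/4)
obs 10: x=7/2 → posterior Inverse-Gamma(15, 935/8)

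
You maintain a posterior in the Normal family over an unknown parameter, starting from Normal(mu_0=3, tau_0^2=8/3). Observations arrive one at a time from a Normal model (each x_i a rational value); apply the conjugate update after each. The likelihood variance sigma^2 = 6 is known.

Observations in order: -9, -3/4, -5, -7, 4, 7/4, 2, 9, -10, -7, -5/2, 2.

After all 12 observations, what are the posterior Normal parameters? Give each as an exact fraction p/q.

mu_0=-21/19, tau_0^2=8/19

obs 1: x=-9 → posterior Normal(-9/13, 24/13)
obs 2: x=-3/4 → posterior Normal(-12/17, 24/17)
obs 3: x=-5 → posterior Normal(-32/21, 8/7)
obs 4: x=-7 → posterior Normal(-12/5, 24/25)
obs 5: x=4 → posterior Normal(-44/29, 24/29)
obs 6: x=7/4 → posterior Normal(-37/33, 8/11)
obs 7: x=2 → posterior Normal(-29/37, 24/37)
obs 8: x=9 → posterior Normal(7/41, 24/41)
obs 9: x=-10 → posterior Normal(-11/15, 8/15)
obs 10: x=-7 → posterior Normal(-61/49, 24/49)
obs 11: x=-5/2 → posterior Normal(-71/53, 24/53)
obs 12: x=2 → posterior Normal(-21/19, 8/19)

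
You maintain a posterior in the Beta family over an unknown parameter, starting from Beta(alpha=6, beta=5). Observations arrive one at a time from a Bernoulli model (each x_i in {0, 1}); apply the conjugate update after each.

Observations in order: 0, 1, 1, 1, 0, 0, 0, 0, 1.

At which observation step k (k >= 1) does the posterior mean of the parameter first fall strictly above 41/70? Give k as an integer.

k = 4

obs 1: x=0 → posterior Beta(6, 6)
obs 2: x=1 → posterior Beta(7, 6)
obs 3: x=1 → posterior Beta(8, 6)
obs 4: x=1 → posterior Beta(9, 6)
obs 5: x=0 → posterior Beta(9, 7)
obs 6: x=0 → posterior Beta(9, 8)
obs 7: x=0 → posterior Beta(9, 9)
obs 8: x=0 → posterior Beta(9, 10)
obs 9: x=1 → posterior Beta(10, 10)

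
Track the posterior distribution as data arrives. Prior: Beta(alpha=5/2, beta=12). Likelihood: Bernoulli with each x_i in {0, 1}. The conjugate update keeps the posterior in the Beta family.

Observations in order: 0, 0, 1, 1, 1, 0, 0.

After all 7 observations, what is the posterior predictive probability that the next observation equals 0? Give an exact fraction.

obs 1: x=0 → posterior Beta(5/2, 13)
obs 2: x=0 → posterior Beta(5/2, 14)
obs 3: x=1 → posterior Beta(7/2, 14)
obs 4: x=1 → posterior Beta(9/2, 14)
obs 5: x=1 → posterior Beta(11/2, 14)
obs 6: x=0 → posterior Beta(11/2, 15)
obs 7: x=0 → posterior Beta(11/2, 16)

32/43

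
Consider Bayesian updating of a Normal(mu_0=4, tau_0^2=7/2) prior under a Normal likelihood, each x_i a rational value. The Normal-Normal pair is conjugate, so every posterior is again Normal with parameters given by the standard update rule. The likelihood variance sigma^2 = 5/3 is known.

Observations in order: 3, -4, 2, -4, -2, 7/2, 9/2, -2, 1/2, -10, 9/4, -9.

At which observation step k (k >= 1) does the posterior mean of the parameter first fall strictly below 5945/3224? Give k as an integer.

k = 2

obs 1: x=3 → posterior Normal(103/31, 35/31)
obs 2: x=-4 → posterior Normal(19/52, 35/52)
obs 3: x=2 → posterior Normal(61/73, 35/73)
obs 4: x=-4 → posterior Normal(-23/94, 35/94)
obs 5: x=-2 → posterior Normal(-13/23, 7/23)
obs 6: x=7/2 → posterior Normal(1/16, 35/136)
obs 7: x=9/2 → posterior Normal(103/157, 35/157)
obs 8: x=-2 → posterior Normal(61/178, 35/178)
obs 9: x=1/2 → posterior Normal(143/398, 35/199)
obs 10: x=-10 → posterior Normal(-277/440, 7/44)
obs 11: x=9/4 → posterior Normal(-365/964, 35/241)
obs 12: x=-9 → posterior Normal(-1121/1048, 35/262)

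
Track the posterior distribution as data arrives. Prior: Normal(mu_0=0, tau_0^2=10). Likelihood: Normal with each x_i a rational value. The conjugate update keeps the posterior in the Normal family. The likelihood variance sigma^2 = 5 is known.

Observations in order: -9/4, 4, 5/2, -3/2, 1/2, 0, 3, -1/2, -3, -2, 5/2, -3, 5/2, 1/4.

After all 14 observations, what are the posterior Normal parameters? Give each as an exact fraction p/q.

mu_0=6/29, tau_0^2=10/29

obs 1: x=-9/4 → posterior Normal(-3/2, 10/3)
obs 2: x=4 → posterior Normal(7/10, 2)
obs 3: x=5/2 → posterior Normal(17/14, 10/7)
obs 4: x=-3/2 → posterior Normal(11/18, 10/9)
obs 5: x=1/2 → posterior Normal(13/22, 10/11)
obs 6: x=0 → posterior Normal(1/2, 10/13)
obs 7: x=3 → posterior Normal(5/6, 2/3)
obs 8: x=-1/2 → posterior Normal(23/34, 10/17)
obs 9: x=-3 → posterior Normal(11/38, 10/19)
obs 10: x=-2 → posterior Normal(1/14, 10/21)
obs 11: x=5/2 → posterior Normal(13/46, 10/23)
obs 12: x=-3 → posterior Normal(1/50, 2/5)
obs 13: x=5/2 → posterior Normal(11/54, 10/27)
obs 14: x=1/4 → posterior Normal(6/29, 10/29)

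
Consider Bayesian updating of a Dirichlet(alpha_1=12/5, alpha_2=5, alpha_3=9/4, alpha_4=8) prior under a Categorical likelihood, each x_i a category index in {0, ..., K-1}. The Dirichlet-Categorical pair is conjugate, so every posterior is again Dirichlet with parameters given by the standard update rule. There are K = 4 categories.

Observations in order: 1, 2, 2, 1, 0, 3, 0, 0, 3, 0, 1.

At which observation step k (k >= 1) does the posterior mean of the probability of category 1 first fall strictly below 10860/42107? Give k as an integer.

k = 10

obs 1: x=1 → posterior Dirichlet(12/5, 6, 9/4, 8)
obs 2: x=2 → posterior Dirichlet(12/5, 6, 13/4, 8)
obs 3: x=2 → posterior Dirichlet(12/5, 6, 17/4, 8)
obs 4: x=1 → posterior Dirichlet(12/5, 7, 17/4, 8)
obs 5: x=0 → posterior Dirichlet(17/5, 7, 17/4, 8)
obs 6: x=3 → posterior Dirichlet(17/5, 7, 17/4, 9)
obs 7: x=0 → posterior Dirichlet(22/5, 7, 17/4, 9)
obs 8: x=0 → posterior Dirichlet(27/5, 7, 17/4, 9)
obs 9: x=3 → posterior Dirichlet(27/5, 7, 17/4, 10)
obs 10: x=0 → posterior Dirichlet(32/5, 7, 17/4, 10)
obs 11: x=1 → posterior Dirichlet(32/5, 8, 17/4, 10)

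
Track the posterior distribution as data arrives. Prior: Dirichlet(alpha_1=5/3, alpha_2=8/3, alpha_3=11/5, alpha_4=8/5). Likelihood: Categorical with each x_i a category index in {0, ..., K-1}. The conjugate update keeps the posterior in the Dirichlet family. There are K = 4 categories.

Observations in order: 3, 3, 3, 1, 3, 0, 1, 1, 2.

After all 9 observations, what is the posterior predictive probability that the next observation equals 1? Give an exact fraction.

obs 1: x=3 → posterior Dirichlet(5/3, 8/3, 11/5, 13/5)
obs 2: x=3 → posterior Dirichlet(5/3, 8/3, 11/5, 18/5)
obs 3: x=3 → posterior Dirichlet(5/3, 8/3, 11/5, 23/5)
obs 4: x=1 → posterior Dirichlet(5/3, 11/3, 11/5, 23/5)
obs 5: x=3 → posterior Dirichlet(5/3, 11/3, 11/5, 28/5)
obs 6: x=0 → posterior Dirichlet(8/3, 11/3, 11/5, 28/5)
obs 7: x=1 → posterior Dirichlet(8/3, 14/3, 11/5, 28/5)
obs 8: x=1 → posterior Dirichlet(8/3, 17/3, 11/5, 28/5)
obs 9: x=2 → posterior Dirichlet(8/3, 17/3, 16/5, 28/5)

85/257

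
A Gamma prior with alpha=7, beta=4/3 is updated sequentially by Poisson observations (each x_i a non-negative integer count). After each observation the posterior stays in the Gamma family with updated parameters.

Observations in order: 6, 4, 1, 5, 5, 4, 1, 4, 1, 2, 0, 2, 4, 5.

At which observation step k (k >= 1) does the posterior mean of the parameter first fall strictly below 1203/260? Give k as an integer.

k = 3

obs 1: x=6 → posterior Gamma(13, 7/3)
obs 2: x=4 → posterior Gamma(17, 10/3)
obs 3: x=1 → posterior Gamma(18, 13/3)
obs 4: x=5 → posterior Gamma(23, 16/3)
obs 5: x=5 → posterior Gamma(28, 19/3)
obs 6: x=4 → posterior Gamma(32, 22/3)
obs 7: x=1 → posterior Gamma(33, 25/3)
obs 8: x=4 → posterior Gamma(37, 28/3)
obs 9: x=1 → posterior Gamma(38, 31/3)
obs 10: x=2 → posterior Gamma(40, 34/3)
obs 11: x=0 → posterior Gamma(40, 37/3)
obs 12: x=2 → posterior Gamma(42, 40/3)
obs 13: x=4 → posterior Gamma(46, 43/3)
obs 14: x=5 → posterior Gamma(51, 46/3)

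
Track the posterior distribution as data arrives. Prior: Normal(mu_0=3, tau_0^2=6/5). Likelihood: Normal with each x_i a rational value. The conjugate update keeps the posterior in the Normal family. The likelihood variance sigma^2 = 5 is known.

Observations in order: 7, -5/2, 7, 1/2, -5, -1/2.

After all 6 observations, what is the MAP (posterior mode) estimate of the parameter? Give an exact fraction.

obs 1: x=7 → posterior Normal(117/31, 30/31)
obs 2: x=-5/2 → posterior Normal(102/37, 30/37)
obs 3: x=7 → posterior Normal(144/43, 30/43)
obs 4: x=1/2 → posterior Normal(3, 30/49)
obs 5: x=-5 → posterior Normal(117/55, 6/11)
obs 6: x=-1/2 → posterior Normal(114/61, 30/61)

114/61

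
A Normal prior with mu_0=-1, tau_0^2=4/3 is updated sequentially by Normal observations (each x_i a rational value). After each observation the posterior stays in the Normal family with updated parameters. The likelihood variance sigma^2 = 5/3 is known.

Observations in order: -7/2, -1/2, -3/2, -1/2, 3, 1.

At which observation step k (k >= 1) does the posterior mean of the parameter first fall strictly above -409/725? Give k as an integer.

obs 1: x=-7/2 → posterior Normal(-19/9, 20/27)
obs 2: x=-1/2 → posterior Normal(-21/13, 20/39)
obs 3: x=-3/2 → posterior Normal(-27/17, 20/51)
obs 4: x=-1/2 → posterior Normal(-29/21, 20/63)
obs 5: x=3 → posterior Normal(-17/25, 4/15)
obs 6: x=1 → posterior Normal(-13/29, 20/87)

k = 6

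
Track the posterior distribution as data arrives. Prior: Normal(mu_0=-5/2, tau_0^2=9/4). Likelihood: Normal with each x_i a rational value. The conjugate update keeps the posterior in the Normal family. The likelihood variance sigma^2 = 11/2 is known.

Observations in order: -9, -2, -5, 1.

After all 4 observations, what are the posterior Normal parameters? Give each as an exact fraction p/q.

obs 1: x=-9 → posterior Normal(-136/31, 99/62)
obs 2: x=-2 → posterior Normal(-77/20, 99/80)
obs 3: x=-5 → posterior Normal(-199/49, 99/98)
obs 4: x=1 → posterior Normal(-95/29, 99/116)

mu_0=-95/29, tau_0^2=99/116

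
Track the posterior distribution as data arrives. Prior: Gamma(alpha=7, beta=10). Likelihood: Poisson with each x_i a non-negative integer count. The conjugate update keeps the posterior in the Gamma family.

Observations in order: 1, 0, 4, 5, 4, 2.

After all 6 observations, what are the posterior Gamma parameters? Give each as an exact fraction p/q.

obs 1: x=1 → posterior Gamma(8, 11)
obs 2: x=0 → posterior Gamma(8, 12)
obs 3: x=4 → posterior Gamma(12, 13)
obs 4: x=5 → posterior Gamma(17, 14)
obs 5: x=4 → posterior Gamma(21, 15)
obs 6: x=2 → posterior Gamma(23, 16)

alpha=23, beta=16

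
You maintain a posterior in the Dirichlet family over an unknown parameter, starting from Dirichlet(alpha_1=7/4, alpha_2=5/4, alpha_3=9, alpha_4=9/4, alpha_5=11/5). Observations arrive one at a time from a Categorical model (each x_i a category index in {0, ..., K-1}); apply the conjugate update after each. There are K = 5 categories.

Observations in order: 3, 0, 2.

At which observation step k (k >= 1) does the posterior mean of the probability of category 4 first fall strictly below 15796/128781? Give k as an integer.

k = 2

obs 1: x=3 → posterior Dirichlet(7/4, 5/4, 9, 13/4, 11/5)
obs 2: x=0 → posterior Dirichlet(11/4, 5/4, 9, 13/4, 11/5)
obs 3: x=2 → posterior Dirichlet(11/4, 5/4, 10, 13/4, 11/5)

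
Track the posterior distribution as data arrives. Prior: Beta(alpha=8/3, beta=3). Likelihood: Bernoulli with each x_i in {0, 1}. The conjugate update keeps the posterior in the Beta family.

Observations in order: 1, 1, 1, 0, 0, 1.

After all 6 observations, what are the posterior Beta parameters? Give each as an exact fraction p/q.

alpha=20/3, beta=5

obs 1: x=1 → posterior Beta(11/3, 3)
obs 2: x=1 → posterior Beta(14/3, 3)
obs 3: x=1 → posterior Beta(17/3, 3)
obs 4: x=0 → posterior Beta(17/3, 4)
obs 5: x=0 → posterior Beta(17/3, 5)
obs 6: x=1 → posterior Beta(20/3, 5)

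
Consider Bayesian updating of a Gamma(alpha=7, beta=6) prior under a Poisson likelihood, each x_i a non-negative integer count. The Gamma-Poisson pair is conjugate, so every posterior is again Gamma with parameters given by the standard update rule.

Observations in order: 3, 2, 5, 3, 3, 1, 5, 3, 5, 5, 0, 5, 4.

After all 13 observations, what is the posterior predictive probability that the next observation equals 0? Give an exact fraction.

obs 1: x=3 → posterior Gamma(10, 7)
obs 2: x=2 → posterior Gamma(12, 8)
obs 3: x=5 → posterior Gamma(17, 9)
obs 4: x=3 → posterior Gamma(20, 10)
obs 5: x=3 → posterior Gamma(23, 11)
obs 6: x=1 → posterior Gamma(24, 12)
obs 7: x=5 → posterior Gamma(29, 13)
obs 8: x=3 → posterior Gamma(32, 14)
obs 9: x=5 → posterior Gamma(37, 15)
obs 10: x=5 → posterior Gamma(42, 16)
obs 11: x=0 → posterior Gamma(42, 17)
obs 12: x=5 → posterior Gamma(47, 18)
obs 13: x=4 → posterior Gamma(51, 19)

164601446942513134106236725812829032045114121982009343319734091019/2251799813685248000000000000000000000000000000000000000000000000000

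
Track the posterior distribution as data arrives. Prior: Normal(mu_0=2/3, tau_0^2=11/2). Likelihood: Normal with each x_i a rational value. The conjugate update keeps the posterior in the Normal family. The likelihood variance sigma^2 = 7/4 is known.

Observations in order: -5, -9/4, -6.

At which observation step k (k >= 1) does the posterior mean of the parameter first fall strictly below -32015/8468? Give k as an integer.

k = 3

obs 1: x=-5 → posterior Normal(-316/87, 77/58)
obs 2: x=-9/4 → posterior Normal(-929/306, 77/102)
obs 3: x=-6 → posterior Normal(-1721/438, 77/146)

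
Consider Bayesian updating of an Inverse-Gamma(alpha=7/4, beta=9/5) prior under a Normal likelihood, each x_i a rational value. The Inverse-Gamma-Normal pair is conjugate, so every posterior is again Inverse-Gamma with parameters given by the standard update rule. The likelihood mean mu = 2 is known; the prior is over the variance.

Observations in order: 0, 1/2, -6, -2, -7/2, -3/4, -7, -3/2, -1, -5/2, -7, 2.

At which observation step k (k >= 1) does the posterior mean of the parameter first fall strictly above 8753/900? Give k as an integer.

k = 3

obs 1: x=0 → posterior Inverse-Gamma(9/4, 19/5)
obs 2: x=1/2 → posterior Inverse-Gamma(11/4, 197/40)
obs 3: x=-6 → posterior Inverse-Gamma(13/4, 1477/40)
obs 4: x=-2 → posterior Inverse-Gamma(15/4, 1797/40)
obs 5: x=-7/2 → posterior Inverse-Gamma(17/4, 1201/20)
obs 6: x=-3/4 → posterior Inverse-Gamma(19/4, 10213/160)
obs 7: x=-7 → posterior Inverse-Gamma(21/4, 16693/160)
obs 8: x=-3/2 → posterior Inverse-Gamma(23/4, 17673/160)
obs 9: x=-1 → posterior Inverse-Gamma(25/4, 18393/160)
obs 10: x=-5/2 → posterior Inverse-Gamma(27/4, 20013/160)
obs 11: x=-7 → posterior Inverse-Gamma(29/4, 26493/160)
obs 12: x=2 → posterior Inverse-Gamma(31/4, 26493/160)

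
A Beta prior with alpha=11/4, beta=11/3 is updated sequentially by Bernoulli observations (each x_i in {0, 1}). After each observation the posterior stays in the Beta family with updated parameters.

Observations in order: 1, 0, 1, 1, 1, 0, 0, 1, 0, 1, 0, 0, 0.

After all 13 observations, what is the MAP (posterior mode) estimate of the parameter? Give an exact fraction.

93/209

obs 1: x=1 → posterior Beta(15/4, 11/3)
obs 2: x=0 → posterior Beta(15/4, 14/3)
obs 3: x=1 → posterior Beta(19/4, 14/3)
obs 4: x=1 → posterior Beta(23/4, 14/3)
obs 5: x=1 → posterior Beta(27/4, 14/3)
obs 6: x=0 → posterior Beta(27/4, 17/3)
obs 7: x=0 → posterior Beta(27/4, 20/3)
obs 8: x=1 → posterior Beta(31/4, 20/3)
obs 9: x=0 → posterior Beta(31/4, 23/3)
obs 10: x=1 → posterior Beta(35/4, 23/3)
obs 11: x=0 → posterior Beta(35/4, 26/3)
obs 12: x=0 → posterior Beta(35/4, 29/3)
obs 13: x=0 → posterior Beta(35/4, 32/3)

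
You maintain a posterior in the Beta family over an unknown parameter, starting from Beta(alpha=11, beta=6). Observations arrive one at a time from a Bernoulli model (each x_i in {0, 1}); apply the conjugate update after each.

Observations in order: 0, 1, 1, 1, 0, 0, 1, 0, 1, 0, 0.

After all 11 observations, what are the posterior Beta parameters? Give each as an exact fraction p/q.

obs 1: x=0 → posterior Beta(11, 7)
obs 2: x=1 → posterior Beta(12, 7)
obs 3: x=1 → posterior Beta(13, 7)
obs 4: x=1 → posterior Beta(14, 7)
obs 5: x=0 → posterior Beta(14, 8)
obs 6: x=0 → posterior Beta(14, 9)
obs 7: x=1 → posterior Beta(15, 9)
obs 8: x=0 → posterior Beta(15, 10)
obs 9: x=1 → posterior Beta(16, 10)
obs 10: x=0 → posterior Beta(16, 11)
obs 11: x=0 → posterior Beta(16, 12)

alpha=16, beta=12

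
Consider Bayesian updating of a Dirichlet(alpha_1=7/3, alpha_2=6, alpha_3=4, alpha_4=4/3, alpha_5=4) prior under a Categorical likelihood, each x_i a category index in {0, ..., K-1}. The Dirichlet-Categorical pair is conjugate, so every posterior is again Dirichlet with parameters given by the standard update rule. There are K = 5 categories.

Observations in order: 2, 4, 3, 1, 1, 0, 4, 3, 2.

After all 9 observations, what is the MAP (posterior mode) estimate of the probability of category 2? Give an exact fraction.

3/13

obs 1: x=2 → posterior Dirichlet(7/3, 6, 5, 4/3, 4)
obs 2: x=4 → posterior Dirichlet(7/3, 6, 5, 4/3, 5)
obs 3: x=3 → posterior Dirichlet(7/3, 6, 5, 7/3, 5)
obs 4: x=1 → posterior Dirichlet(7/3, 7, 5, 7/3, 5)
obs 5: x=1 → posterior Dirichlet(7/3, 8, 5, 7/3, 5)
obs 6: x=0 → posterior Dirichlet(10/3, 8, 5, 7/3, 5)
obs 7: x=4 → posterior Dirichlet(10/3, 8, 5, 7/3, 6)
obs 8: x=3 → posterior Dirichlet(10/3, 8, 5, 10/3, 6)
obs 9: x=2 → posterior Dirichlet(10/3, 8, 6, 10/3, 6)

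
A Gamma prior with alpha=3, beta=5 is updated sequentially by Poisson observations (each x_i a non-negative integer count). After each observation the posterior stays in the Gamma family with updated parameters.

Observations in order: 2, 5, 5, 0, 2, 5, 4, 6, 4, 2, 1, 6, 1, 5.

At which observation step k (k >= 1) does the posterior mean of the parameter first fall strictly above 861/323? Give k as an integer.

k = 14

obs 1: x=2 → posterior Gamma(5, 6)
obs 2: x=5 → posterior Gamma(10, 7)
obs 3: x=5 → posterior Gamma(15, 8)
obs 4: x=0 → posterior Gamma(15, 9)
obs 5: x=2 → posterior Gamma(17, 10)
obs 6: x=5 → posterior Gamma(22, 11)
obs 7: x=4 → posterior Gamma(26, 12)
obs 8: x=6 → posterior Gamma(32, 13)
obs 9: x=4 → posterior Gamma(36, 14)
obs 10: x=2 → posterior Gamma(38, 15)
obs 11: x=1 → posterior Gamma(39, 16)
obs 12: x=6 → posterior Gamma(45, 17)
obs 13: x=1 → posterior Gamma(46, 18)
obs 14: x=5 → posterior Gamma(51, 19)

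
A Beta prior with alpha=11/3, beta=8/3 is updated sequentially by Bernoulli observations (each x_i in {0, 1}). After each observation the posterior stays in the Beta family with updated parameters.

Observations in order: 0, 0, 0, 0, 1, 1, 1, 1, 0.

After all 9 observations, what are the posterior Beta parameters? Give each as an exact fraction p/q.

obs 1: x=0 → posterior Beta(11/3, 11/3)
obs 2: x=0 → posterior Beta(11/3, 14/3)
obs 3: x=0 → posterior Beta(11/3, 17/3)
obs 4: x=0 → posterior Beta(11/3, 20/3)
obs 5: x=1 → posterior Beta(14/3, 20/3)
obs 6: x=1 → posterior Beta(17/3, 20/3)
obs 7: x=1 → posterior Beta(20/3, 20/3)
obs 8: x=1 → posterior Beta(23/3, 20/3)
obs 9: x=0 → posterior Beta(23/3, 23/3)

alpha=23/3, beta=23/3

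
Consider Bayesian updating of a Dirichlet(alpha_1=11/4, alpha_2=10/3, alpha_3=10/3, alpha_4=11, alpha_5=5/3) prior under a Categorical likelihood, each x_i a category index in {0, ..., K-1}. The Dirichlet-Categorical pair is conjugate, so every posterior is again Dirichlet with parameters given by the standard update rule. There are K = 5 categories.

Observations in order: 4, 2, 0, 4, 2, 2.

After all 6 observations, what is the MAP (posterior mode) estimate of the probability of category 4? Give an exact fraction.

obs 1: x=4 → posterior Dirichlet(11/4, 10/3, 10/3, 11, 8/3)
obs 2: x=2 → posterior Dirichlet(11/4, 10/3, 13/3, 11, 8/3)
obs 3: x=0 → posterior Dirichlet(15/4, 10/3, 13/3, 11, 8/3)
obs 4: x=4 → posterior Dirichlet(15/4, 10/3, 13/3, 11, 11/3)
obs 5: x=2 → posterior Dirichlet(15/4, 10/3, 16/3, 11, 11/3)
obs 6: x=2 → posterior Dirichlet(15/4, 10/3, 19/3, 11, 11/3)

32/277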